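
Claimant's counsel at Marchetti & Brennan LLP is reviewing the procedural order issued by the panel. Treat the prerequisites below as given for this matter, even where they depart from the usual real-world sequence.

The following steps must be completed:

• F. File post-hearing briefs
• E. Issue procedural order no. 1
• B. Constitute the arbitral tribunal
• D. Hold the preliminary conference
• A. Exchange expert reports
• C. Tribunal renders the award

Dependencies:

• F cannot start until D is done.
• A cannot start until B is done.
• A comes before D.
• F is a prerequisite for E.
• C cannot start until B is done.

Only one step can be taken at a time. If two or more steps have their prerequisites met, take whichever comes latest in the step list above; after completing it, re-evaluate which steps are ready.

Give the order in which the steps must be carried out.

B C A D F E

Only B has no prerequisites, so it is first.
Ready: C and A. C is listed later → C.
That leaves A as the only ready step → A.
That leaves D as the only ready step → D.
That leaves F as the only ready step → F.
Next only E has its prerequisites met → E.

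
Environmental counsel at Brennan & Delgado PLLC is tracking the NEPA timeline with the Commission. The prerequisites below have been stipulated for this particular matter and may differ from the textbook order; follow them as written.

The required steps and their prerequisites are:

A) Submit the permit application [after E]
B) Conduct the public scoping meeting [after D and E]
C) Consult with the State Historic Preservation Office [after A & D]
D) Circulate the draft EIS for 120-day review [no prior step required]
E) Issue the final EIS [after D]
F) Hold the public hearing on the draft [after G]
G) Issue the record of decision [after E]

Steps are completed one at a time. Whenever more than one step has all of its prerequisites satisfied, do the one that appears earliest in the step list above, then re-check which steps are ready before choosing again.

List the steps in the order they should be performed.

D is the only step with nothing outstanding, so it goes first.
Next only E has its prerequisites met → E.
Now A, B and G have their prerequisites met. A is listed earlier, so A next.
Ready: B, C and G. B is listed earlier → B.
C and G are both available; C is listed earlier → C.
That leaves G as the only ready step → G.
That leaves F as the only ready step → F.

D, E, A, B, C, G, F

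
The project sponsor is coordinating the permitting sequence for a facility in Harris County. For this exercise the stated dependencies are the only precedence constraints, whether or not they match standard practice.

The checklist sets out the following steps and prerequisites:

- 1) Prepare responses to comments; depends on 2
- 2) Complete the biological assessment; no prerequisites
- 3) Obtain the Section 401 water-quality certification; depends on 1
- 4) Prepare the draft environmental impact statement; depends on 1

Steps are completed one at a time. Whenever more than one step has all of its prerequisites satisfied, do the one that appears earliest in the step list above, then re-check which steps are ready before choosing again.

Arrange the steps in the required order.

2, 1, 3, 4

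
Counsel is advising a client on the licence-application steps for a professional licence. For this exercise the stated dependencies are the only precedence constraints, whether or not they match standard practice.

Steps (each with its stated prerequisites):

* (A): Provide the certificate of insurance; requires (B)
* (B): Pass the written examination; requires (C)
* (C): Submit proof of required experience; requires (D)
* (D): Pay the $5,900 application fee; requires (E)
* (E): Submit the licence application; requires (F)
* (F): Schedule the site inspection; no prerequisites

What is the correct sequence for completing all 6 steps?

(F) (E) (D) (C) (B) (A)

(F) has no prerequisites → (F) first.
Next only (E) has its prerequisites met → (E).
(D) is the only step now ready → (D).
(C) needed (D), now all done → (C).
Next only (B) has its prerequisites met → (B).
That leaves (A) as the only ready step → (A).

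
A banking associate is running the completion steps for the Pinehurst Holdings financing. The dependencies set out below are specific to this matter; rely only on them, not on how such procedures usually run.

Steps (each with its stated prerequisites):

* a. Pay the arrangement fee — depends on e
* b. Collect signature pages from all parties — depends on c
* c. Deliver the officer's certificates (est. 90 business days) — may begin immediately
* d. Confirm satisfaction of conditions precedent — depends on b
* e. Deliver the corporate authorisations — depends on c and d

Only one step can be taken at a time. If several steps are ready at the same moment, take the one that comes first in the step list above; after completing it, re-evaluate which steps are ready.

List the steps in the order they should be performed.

Only c has no prerequisites, so it is first.
Next only b has its prerequisites met → b.
Next only d has its prerequisites met → d.
e needed c and d, now all done → e.
That leaves a as the only ready step → a.

c, b, d, e, a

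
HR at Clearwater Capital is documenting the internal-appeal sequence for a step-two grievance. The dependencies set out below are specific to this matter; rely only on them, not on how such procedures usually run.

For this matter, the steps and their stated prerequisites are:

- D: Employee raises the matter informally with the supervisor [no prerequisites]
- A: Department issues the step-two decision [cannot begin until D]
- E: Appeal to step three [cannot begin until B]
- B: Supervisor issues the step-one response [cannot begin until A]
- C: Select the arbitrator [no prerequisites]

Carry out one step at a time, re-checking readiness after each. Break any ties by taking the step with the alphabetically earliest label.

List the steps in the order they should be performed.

C D A B E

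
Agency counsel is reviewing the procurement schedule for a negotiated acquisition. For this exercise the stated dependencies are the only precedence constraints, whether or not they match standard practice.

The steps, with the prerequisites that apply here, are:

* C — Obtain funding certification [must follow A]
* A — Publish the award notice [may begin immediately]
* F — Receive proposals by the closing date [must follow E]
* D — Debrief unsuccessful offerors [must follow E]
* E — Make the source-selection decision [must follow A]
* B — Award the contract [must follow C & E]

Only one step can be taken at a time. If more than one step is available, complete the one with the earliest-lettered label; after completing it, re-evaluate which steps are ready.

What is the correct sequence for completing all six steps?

A, C, E, B, D, F

A is the only step with nothing outstanding, so it goes first.
Ready: C and E. C has the earlier label → C.
Next only E has its prerequisites met → E.
B, D and F are all available; B has the earlier label → B.
D and F are both available; D has the earlier label → D.
Next only F has its prerequisites met → F.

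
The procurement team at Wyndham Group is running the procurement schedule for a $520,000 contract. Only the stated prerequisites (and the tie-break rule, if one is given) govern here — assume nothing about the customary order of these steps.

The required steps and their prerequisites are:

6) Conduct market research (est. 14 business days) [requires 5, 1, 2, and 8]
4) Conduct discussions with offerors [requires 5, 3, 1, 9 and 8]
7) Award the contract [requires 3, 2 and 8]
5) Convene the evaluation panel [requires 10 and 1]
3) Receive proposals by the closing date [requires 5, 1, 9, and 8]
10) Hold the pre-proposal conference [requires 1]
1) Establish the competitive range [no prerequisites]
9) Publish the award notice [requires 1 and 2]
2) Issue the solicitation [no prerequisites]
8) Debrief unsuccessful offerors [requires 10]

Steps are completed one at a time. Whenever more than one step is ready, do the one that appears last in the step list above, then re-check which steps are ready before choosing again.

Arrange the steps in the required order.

2, 1, 9, 10, 8, 5, 3, 7, 4, 6

Nothing is required for 2 and 1. 2 is listed later → 2 first.
That leaves 1 as the only ready step → 1.
9 and 10 are both available; 9 is listed later → 9.
Next only 10 has its prerequisites met → 10.
8 and 5 are both available; 8 is listed later → 8.
5 needed 1 and 10, now all done → 5.
Now 3 and 6 have their prerequisites met. 3 is listed later, so 3 next.
Ready: 7, 4 and 6. 7 is listed later → 7.
Now 4 and 6 have their prerequisites met. 4 is listed later, so 4 next.
6 needed 8, 2, 1 and 5, now all done → 6.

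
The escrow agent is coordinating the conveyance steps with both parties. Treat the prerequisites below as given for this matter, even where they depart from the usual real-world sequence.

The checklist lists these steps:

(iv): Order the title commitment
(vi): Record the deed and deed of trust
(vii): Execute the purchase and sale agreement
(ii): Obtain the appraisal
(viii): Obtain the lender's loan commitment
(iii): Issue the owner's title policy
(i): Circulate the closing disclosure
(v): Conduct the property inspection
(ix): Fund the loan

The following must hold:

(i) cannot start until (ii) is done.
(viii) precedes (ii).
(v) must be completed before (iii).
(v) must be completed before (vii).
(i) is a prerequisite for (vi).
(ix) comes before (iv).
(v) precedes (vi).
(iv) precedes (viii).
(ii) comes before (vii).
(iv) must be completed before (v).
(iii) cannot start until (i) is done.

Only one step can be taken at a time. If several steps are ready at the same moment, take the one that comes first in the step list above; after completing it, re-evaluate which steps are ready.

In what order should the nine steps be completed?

(ix) → (iv) → (viii) → (ii) → (i) → (v) → (vi) → (vii) → (iii)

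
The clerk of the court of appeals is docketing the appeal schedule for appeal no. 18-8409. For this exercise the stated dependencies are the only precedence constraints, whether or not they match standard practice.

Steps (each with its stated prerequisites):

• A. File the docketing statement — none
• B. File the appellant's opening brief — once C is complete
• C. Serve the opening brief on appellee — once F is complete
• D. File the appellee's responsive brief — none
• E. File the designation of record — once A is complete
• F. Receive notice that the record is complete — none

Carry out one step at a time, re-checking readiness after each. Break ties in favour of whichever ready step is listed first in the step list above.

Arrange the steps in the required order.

A, D, E, F, C, B

Nothing is required for A, D and F. A is listed earlier → A first.
E now also ready, so the ready set is {D, E, F}; D is listed earlier → D.
Ready: E and F. E is listed earlier → E.
That leaves F as the only ready step → F.
C needed F, now all done → C.
That leaves B as the only ready step → B.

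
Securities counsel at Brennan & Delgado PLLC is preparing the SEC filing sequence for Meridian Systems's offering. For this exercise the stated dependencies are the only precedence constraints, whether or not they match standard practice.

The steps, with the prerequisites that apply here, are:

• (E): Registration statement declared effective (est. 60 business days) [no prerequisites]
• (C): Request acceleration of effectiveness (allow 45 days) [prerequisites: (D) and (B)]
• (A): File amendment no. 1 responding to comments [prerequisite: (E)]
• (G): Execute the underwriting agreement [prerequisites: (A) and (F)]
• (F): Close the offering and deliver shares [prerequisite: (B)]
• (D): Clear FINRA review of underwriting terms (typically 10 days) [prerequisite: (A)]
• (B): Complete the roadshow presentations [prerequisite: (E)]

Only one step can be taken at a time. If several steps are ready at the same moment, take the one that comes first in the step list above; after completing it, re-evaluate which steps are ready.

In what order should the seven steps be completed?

(E) has no prerequisites → (E) first.
Now (A) and (B) have their prerequisites met. (A) is listed earlier, so (A) next.
Now (D) and (B) have their prerequisites met. (D) is listed earlier, so (D) next.
(B) needed (E), now all done → (B).
Now (C) and (F) have their prerequisites met. (C) is listed earlier, so (C) next.
That leaves (F) as the only ready step → (F).
That leaves (G) as the only ready step → (G).

(E) → (A) → (D) → (B) → (C) → (F) → (G)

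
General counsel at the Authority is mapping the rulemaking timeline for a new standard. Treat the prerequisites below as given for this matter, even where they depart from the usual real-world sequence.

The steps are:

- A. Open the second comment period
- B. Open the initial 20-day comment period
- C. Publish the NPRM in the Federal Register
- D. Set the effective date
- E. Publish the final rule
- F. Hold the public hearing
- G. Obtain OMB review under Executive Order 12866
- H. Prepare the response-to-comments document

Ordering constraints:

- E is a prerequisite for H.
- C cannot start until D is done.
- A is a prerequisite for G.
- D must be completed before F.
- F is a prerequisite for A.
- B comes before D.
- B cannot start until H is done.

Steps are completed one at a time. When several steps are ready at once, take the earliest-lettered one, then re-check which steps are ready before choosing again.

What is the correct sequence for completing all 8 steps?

Only E has no prerequisites, so it is first.
That leaves H as the only ready step → H.
B needed H, now all done → B.
D needed B, now all done → D.
Now C and F have their prerequisites met. C has the earlier label, so C next.
F is the only step now ready → F.
A needed F, now all done → A.
That leaves G as the only ready step → G.

E → H → B → D → C → F → A → G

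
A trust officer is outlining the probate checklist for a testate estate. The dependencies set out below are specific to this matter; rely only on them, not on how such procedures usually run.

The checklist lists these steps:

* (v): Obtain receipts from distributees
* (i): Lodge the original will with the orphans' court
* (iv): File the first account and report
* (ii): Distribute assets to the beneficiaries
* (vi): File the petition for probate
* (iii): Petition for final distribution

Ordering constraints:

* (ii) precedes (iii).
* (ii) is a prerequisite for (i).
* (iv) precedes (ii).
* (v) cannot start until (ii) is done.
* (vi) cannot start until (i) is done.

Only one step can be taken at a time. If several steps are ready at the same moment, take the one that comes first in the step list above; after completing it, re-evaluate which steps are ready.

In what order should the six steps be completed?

Only (iv) has no prerequisites, so it is first.
That leaves (ii) as the only ready step → (ii).
Now (v), (i) and (iii) have their prerequisites met. (v) is listed earlier, so (v) next.
Ready: (i) and (iii). (i) is listed earlier → (i).
(vi) now also ready, so the ready set is {(vi), (iii)}; (vi) is listed earlier → (vi).
(iii) needed (ii), now all done → (iii).

(iv), (ii), (v), (i), (vi), (iii)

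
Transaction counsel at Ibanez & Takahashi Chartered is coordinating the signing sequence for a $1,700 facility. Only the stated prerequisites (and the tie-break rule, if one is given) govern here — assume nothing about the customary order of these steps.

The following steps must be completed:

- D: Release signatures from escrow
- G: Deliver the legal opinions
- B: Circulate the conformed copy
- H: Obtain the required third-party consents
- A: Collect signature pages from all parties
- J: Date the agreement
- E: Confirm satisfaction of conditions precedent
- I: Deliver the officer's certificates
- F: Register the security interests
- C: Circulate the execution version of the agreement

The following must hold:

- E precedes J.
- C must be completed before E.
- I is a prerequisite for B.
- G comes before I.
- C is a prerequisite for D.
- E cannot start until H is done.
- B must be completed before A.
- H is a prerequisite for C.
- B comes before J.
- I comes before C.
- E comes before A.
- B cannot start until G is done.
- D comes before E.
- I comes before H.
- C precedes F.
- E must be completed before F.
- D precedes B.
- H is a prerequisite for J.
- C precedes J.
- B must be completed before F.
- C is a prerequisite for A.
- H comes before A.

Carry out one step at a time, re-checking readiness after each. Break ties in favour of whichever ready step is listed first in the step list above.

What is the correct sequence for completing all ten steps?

Only G has no prerequisites, so it is first.
That leaves I as the only ready step → I.
That leaves H as the only ready step → H.
C is the only step now ready → C.
D needed C, now all done → D.
Now B and E have their prerequisites met. B is listed earlier, so B next.
E needed D, H and C, now all done → E.
Ready: A, J and F. A is listed earlier → A.
Now J and F have their prerequisites met. J is listed earlier, so J next.
F needed B, E and C, now all done → F.

G, I, H, C, D, B, E, A, J, F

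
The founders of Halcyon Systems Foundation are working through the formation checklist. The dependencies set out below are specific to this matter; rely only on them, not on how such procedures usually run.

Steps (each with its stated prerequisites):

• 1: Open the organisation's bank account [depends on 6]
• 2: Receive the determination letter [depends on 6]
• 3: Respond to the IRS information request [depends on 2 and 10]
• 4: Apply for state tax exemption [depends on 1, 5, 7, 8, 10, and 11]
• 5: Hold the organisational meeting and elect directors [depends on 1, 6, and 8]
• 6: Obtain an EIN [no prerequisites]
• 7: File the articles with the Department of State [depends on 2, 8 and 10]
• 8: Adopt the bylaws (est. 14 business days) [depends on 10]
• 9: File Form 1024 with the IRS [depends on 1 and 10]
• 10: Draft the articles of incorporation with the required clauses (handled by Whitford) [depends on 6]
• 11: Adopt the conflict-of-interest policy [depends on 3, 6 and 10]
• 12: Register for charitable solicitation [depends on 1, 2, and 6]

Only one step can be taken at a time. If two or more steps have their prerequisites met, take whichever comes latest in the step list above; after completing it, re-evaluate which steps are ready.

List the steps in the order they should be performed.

6, 10, 8, 2, 7, 3, 11, 1, 12, 9, 5, 4

Only 6 has no prerequisites, so it is first.
Now 10, 2 and 1 have their prerequisites met. 10 is listed later, so 10 next.
8 now also ready, so the ready set is {8, 2, 1}; 8 is listed later → 8.
2 and 1 are both available; 2 is listed later → 2.
7 and 3 now also ready, so the ready set is {7, 3, 1}; 7 is listed later → 7.
Now 3 and 1 have their prerequisites met. 3 is listed later, so 3 next.
Ready: 11 and 1. 11 is listed later → 11.
1 is the only step now ready → 1.
Now 12, 9 and 5 have their prerequisites met. 12 is listed later, so 12 next.
Ready: 9 and 5. 9 is listed later → 9.
That leaves 5 as the only ready step → 5.
4 needed 11, 10, 8, 7, 5 and 1, now all done → 4.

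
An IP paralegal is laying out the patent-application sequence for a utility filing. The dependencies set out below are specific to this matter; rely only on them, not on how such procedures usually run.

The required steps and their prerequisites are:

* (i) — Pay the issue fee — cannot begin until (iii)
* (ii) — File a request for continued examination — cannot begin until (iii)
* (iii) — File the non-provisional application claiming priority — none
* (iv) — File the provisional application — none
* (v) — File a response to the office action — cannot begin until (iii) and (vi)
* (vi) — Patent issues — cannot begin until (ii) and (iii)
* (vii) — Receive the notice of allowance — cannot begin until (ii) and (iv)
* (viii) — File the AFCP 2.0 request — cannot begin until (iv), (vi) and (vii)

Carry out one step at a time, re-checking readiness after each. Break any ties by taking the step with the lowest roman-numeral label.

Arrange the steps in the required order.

(iii), (i), (ii), (iv), (vi), (v), (vii), (viii)

(iii) and (iv) have no prerequisites; (iii) has the earlier label, so (iii) is first.
Now (i), (ii) and (iv) have their prerequisites met. (i) has the earlier label, so (i) next.
Ready: (ii) and (iv). (ii) has the earlier label → (ii).
(vi) now also ready, so the ready set is {(iv), (vi)}; (iv) has the earlier label → (iv).
(vi) and (vii) are both available; (vi) has the earlier label → (vi).
(v) now also ready, so the ready set is {(v), (vii)}; (v) has the earlier label → (v).
(vii) is the only step now ready → (vii).
That leaves (viii) as the only ready step → (viii).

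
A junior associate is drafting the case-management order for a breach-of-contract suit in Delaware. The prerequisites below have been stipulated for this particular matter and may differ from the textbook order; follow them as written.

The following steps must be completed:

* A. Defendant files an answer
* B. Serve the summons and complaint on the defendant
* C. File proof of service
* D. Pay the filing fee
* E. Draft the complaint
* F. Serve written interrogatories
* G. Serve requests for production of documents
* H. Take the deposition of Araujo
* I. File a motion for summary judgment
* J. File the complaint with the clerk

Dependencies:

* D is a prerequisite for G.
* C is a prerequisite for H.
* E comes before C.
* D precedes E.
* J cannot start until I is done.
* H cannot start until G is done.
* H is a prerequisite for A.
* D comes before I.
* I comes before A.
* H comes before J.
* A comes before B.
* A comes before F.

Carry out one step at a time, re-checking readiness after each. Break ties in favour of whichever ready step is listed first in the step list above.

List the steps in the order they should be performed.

D → E → C → G → H → I → A → B → F → J

Only D has no prerequisites, so it is first.
Now E, G and I have their prerequisites met. E is listed earlier, so E next.
Ready: C, G and I. C is listed earlier → C.
Now G and I have their prerequisites met. G is listed earlier, so G next.
H now also ready, so the ready set is {H, I}; H is listed earlier → H.
Next only I has its prerequisites met → I.
Ready: A and J. A is listed earlier → A.
Ready: B, F and J. B is listed earlier → B.
Now F and J have their prerequisites met. F is listed earlier, so F next.
J needed H and I, now all done → J.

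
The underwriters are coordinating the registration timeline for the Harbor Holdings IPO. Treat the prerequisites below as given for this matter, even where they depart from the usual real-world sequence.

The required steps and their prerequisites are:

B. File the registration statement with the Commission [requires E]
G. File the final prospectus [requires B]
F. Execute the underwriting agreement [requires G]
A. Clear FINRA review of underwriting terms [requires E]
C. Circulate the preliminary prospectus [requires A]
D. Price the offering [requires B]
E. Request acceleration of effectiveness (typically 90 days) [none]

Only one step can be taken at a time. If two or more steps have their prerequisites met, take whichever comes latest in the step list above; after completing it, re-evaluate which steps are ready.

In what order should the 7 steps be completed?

E is the only step with nothing outstanding, so it goes first.
Ready: A and B. A is listed later → A.
Ready: C and B. C is listed later → C.
B needed E, now all done → B.
Now D and G have their prerequisites met. D is listed later, so D next.
Next only G has its prerequisites met → G.
That leaves F as the only ready step → F.

E A C B D G F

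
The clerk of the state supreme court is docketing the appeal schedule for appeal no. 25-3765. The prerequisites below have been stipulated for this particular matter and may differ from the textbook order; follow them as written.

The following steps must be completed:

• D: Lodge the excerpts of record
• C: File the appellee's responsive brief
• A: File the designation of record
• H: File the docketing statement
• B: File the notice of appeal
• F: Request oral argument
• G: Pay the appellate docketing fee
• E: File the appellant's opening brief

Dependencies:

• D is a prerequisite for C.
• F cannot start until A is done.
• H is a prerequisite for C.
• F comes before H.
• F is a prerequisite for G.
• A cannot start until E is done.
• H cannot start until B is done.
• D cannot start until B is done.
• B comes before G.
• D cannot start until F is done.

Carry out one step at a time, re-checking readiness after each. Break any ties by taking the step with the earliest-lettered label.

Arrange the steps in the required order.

B E A F D G H C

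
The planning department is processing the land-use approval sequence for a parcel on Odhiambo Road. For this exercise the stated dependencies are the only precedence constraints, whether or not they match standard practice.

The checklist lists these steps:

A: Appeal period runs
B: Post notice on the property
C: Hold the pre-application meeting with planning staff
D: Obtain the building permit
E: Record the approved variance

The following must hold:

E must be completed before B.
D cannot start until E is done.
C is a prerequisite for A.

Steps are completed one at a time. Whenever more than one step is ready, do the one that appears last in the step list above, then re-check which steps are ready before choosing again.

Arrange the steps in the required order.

E D C B A

E and C have no prerequisites; E is listed later, so E is first.
Ready: D, C and B. D is listed later → D.
Ready: C and B. C is listed later → C.
A now also ready, so the ready set is {B, A}; B is listed later → B.
A is the only step now ready → A.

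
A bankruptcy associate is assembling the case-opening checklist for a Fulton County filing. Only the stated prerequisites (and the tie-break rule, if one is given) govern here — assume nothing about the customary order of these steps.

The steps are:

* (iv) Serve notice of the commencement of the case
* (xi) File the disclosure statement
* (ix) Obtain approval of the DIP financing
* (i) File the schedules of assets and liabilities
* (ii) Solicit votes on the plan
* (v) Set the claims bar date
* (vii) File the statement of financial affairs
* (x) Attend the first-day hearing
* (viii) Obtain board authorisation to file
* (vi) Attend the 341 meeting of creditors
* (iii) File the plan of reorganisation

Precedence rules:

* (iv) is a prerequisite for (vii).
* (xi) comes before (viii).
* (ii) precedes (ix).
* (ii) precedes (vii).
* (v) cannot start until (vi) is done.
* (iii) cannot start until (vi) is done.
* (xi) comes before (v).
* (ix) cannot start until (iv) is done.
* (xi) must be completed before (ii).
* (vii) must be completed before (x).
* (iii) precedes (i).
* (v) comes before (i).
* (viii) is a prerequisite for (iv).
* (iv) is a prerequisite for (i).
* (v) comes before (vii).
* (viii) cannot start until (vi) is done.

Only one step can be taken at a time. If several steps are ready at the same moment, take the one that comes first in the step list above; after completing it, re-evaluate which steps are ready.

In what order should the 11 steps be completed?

Nothing is required for (xi) and (vi). (xi) is listed earlier → (xi) first.
(ii) and (vi) are both available; (ii) is listed earlier → (ii).
(vi) is the only step now ready → (vi).
Ready: (v), (viii) and (iii). (v) is listed earlier → (v).
Now (viii) and (iii) have their prerequisites met. (viii) is listed earlier, so (viii) next.
Ready: (iv) and (iii). (iv) is listed earlier → (iv).
(ix) and (vii) now also ready, so the ready set is {(ix), (vii), (iii)}; (ix) is listed earlier → (ix).
Now (vii) and (iii) have their prerequisites met. (vii) is listed earlier, so (vii) next.
(x) and (iii) are both available; (x) is listed earlier → (x).
That leaves (iii) as the only ready step → (iii).
That leaves (i) as the only ready step → (i).

(xi), (ii), (vi), (v), (viii), (iv), (ix), (vii), (x), (iii), (i)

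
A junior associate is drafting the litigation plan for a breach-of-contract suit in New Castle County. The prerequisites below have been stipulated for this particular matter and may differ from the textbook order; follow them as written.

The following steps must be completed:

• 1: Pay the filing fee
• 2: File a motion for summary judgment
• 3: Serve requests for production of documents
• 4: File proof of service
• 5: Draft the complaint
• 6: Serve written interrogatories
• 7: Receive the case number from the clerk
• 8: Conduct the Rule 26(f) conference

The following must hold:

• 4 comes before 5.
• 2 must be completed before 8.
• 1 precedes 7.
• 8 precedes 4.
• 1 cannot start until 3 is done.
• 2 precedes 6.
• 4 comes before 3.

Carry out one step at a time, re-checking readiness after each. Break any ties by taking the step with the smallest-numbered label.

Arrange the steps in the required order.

2 6 8 4 3 1 5 7

2 has no prerequisites → 2 first.
Now 6 and 8 have their prerequisites met. 6 has the earlier label, so 6 next.
8 is the only step now ready → 8.
4 needed 8, now all done → 4.
3 and 5 are both available; 3 has the earlier label → 3.
1 now also ready, so the ready set is {1, 5}; 1 has the earlier label → 1.
7 now also ready, so the ready set is {5, 7}; 5 has the earlier label → 5.
7 needed 1, now all done → 7.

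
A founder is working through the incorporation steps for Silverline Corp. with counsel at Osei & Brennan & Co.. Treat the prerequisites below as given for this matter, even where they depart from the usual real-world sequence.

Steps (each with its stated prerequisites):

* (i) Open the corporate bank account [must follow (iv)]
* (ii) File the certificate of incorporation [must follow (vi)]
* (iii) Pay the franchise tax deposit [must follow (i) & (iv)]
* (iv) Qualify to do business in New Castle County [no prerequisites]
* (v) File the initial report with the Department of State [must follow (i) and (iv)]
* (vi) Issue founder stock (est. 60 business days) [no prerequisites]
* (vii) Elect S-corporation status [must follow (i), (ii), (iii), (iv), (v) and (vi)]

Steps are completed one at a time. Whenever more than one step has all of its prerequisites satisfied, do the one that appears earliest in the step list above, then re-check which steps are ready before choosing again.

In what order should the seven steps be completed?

(iv) (i) (iii) (v) (vi) (ii) (vii)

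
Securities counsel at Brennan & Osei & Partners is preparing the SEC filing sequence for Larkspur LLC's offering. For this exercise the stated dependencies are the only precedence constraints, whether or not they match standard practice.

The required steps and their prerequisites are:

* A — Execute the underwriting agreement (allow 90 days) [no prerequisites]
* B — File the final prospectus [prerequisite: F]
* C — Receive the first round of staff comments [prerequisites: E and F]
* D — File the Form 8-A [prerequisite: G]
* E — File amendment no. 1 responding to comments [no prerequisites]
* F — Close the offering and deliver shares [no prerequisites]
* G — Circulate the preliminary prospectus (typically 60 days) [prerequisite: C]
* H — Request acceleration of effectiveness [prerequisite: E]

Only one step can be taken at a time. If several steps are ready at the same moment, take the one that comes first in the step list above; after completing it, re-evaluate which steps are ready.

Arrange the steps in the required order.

A, E, F, B, C, G, D, H

Nothing is required for A, E and F. A is listed earlier → A first.
Now E and F have their prerequisites met. E is listed earlier, so E next.
Now F and H have their prerequisites met. F is listed earlier, so F next.
B and C now also ready, so the ready set is {B, C, H}; B is listed earlier → B.
Now C and H have their prerequisites met. C is listed earlier, so C next.
G and H are both available; G is listed earlier → G.
D now also ready, so the ready set is {D, H}; D is listed earlier → D.
H needed E, now all done → H.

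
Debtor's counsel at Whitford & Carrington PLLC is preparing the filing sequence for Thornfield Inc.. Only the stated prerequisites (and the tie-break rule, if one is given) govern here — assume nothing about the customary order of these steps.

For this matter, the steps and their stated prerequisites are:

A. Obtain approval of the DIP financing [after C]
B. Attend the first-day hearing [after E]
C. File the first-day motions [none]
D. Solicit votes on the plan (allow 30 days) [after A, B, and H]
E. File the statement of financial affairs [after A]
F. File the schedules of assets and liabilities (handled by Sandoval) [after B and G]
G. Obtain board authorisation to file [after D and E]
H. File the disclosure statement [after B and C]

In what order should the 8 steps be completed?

C has no prerequisites → C first.
A needed C, now all done → A.
E needed A, now all done → E.
Next only B has its prerequisites met → B.
H needed B and C, now all done → H.
D needed A, B and H, now all done → D.
G needed D and E, now all done → G.
F needed B and G, now all done → F.

C A E B H D G F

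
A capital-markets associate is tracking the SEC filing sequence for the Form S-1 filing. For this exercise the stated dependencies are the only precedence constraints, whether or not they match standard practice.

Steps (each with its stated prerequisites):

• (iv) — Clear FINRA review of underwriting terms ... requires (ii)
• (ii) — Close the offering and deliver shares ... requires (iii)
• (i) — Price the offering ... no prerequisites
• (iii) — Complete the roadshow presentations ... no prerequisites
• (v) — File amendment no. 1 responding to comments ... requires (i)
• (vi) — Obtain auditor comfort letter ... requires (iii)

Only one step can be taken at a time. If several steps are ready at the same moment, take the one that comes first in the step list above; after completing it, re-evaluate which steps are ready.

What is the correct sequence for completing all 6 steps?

(i) (iii) (ii) (iv) (v) (vi)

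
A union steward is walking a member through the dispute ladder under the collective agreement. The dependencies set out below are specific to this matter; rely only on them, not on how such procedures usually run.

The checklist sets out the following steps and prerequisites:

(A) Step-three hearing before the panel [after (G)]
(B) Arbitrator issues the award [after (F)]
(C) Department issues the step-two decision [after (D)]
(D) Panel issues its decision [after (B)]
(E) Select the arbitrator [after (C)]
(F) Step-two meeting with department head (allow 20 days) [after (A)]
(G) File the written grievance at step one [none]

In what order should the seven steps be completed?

(G), (A), (F), (B), (D), (C), (E)

Only (G) has no prerequisites, so it is first.
Next only (A) has its prerequisites met → (A).
(F) needed (A), now all done → (F).
(B) is the only step now ready → (B).
(D) needed (B), now all done → (D).
(C) needed (D), now all done → (C).
(E) needed (C), now all done → (E).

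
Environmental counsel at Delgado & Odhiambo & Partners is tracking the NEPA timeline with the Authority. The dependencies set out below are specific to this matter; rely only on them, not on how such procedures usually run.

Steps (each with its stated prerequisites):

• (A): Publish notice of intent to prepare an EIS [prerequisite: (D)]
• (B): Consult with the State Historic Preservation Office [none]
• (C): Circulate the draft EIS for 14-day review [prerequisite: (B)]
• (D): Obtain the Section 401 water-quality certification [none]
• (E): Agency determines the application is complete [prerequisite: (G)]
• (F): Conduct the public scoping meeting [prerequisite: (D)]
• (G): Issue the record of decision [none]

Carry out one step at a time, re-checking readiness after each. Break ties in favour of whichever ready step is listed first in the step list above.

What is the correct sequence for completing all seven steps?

Nothing is required for (B), (D) and (G). (B) is listed earlier → (B) first.
(C), (D) and (G) are all available; (C) is listed earlier → (C).
Now (D) and (G) have their prerequisites met. (D) is listed earlier, so (D) next.
(A), (F) and (G) are all available; (A) is listed earlier → (A).
Now (F) and (G) have their prerequisites met. (F) is listed earlier, so (F) next.
(G) is the only step now ready → (G).
(E) needed (G), now all done → (E).

(B), (C), (D), (A), (F), (G), (E)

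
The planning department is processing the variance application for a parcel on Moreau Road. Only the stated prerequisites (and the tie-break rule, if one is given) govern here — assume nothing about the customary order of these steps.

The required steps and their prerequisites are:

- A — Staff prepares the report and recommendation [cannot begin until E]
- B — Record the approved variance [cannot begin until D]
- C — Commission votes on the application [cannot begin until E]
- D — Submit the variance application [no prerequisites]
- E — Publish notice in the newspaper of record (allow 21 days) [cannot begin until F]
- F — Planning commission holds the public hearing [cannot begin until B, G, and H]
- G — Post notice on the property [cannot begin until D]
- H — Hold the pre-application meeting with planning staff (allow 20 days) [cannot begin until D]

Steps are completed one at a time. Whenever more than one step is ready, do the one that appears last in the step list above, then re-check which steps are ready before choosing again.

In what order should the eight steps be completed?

D, H, G, B, F, E, C, A

D is the only step with nothing outstanding, so it goes first.
Ready: H, G and B. H is listed later → H.
G and B are both available; G is listed later → G.
B needed D, now all done → B.
Next only F has its prerequisites met → F.
E needed F, now all done → E.
Now C and A have their prerequisites met. C is listed later, so C next.
A is the only step now ready → A.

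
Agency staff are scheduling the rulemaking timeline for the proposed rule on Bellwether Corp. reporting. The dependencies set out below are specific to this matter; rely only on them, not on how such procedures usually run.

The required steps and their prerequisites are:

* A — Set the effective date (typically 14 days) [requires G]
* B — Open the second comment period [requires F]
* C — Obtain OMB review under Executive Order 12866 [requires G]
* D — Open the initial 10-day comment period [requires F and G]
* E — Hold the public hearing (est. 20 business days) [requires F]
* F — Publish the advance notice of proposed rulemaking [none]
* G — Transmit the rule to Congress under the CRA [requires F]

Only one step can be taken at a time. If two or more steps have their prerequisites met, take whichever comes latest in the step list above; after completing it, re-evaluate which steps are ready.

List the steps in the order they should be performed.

F, G, E, D, C, B, A

F has no prerequisites → F first.
Ready: G, E and B. G is listed later → G.
D, C and A now also ready, so the ready set is {E, D, C, B, A}; E is listed later → E.
Ready: D, C, B and A. D is listed later → D.
Ready: C, B and A. C is listed later → C.
Now B and A have their prerequisites met. B is listed later, so B next.
A needed G, now all done → A.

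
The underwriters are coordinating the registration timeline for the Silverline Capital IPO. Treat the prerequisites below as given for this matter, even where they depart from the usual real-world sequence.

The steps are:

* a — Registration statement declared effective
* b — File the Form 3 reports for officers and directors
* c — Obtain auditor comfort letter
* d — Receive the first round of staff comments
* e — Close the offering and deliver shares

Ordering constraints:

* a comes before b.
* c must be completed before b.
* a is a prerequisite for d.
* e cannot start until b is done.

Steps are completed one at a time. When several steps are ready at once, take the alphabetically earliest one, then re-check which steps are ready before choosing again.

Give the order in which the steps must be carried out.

Nothing is required for a and c. a has the earlier label → a first.
c and d are both available; c has the earlier label → c.
Now b and d have their prerequisites met. b has the earlier label, so b next.
Ready: d and e. d has the earlier label → d.
That leaves e as the only ready step → e.

a → c → b → d → e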